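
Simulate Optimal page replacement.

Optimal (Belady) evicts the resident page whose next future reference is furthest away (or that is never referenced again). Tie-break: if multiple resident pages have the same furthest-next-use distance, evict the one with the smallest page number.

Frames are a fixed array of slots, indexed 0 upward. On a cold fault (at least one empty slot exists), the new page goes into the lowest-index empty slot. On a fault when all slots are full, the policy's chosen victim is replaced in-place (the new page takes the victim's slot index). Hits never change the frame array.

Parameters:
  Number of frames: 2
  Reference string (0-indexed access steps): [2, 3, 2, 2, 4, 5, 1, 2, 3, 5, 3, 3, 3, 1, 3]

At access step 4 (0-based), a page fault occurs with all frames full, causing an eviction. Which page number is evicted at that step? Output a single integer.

Step 0: ref 2 -> FAULT, frames=[2,-]
Step 1: ref 3 -> FAULT, frames=[2,3]
Step 2: ref 2 -> HIT, frames=[2,3]
Step 3: ref 2 -> HIT, frames=[2,3]
Step 4: ref 4 -> FAULT, evict 3, frames=[2,4]
At step 4: evicted page 3

Answer: 3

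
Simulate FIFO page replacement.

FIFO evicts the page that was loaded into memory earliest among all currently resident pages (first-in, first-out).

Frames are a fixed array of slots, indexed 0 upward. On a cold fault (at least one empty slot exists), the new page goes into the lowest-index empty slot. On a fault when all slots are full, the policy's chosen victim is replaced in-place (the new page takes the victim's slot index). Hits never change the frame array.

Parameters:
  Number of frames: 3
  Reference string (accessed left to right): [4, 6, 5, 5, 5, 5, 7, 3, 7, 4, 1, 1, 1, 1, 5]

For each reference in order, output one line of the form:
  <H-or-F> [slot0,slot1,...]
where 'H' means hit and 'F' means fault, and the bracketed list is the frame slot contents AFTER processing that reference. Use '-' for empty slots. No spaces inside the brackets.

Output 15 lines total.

F [4,-,-]
F [4,6,-]
F [4,6,5]
H [4,6,5]
H [4,6,5]
H [4,6,5]
F [7,6,5]
F [7,3,5]
H [7,3,5]
F [7,3,4]
F [1,3,4]
H [1,3,4]
H [1,3,4]
H [1,3,4]
F [1,5,4]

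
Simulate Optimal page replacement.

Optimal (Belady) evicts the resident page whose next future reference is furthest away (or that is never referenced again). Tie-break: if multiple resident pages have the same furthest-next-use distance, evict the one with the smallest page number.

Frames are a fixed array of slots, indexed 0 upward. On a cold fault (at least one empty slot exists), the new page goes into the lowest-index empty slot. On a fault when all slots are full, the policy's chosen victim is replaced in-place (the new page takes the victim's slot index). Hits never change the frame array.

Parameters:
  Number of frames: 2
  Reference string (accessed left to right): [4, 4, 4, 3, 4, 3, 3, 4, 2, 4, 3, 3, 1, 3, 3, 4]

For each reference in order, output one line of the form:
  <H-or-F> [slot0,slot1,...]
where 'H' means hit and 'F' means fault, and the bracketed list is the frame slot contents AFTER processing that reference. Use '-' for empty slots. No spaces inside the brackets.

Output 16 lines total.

F [4,-]
H [4,-]
H [4,-]
F [4,3]
H [4,3]
H [4,3]
H [4,3]
H [4,3]
F [4,2]
H [4,2]
F [4,3]
H [4,3]
F [1,3]
H [1,3]
H [1,3]
F [4,3]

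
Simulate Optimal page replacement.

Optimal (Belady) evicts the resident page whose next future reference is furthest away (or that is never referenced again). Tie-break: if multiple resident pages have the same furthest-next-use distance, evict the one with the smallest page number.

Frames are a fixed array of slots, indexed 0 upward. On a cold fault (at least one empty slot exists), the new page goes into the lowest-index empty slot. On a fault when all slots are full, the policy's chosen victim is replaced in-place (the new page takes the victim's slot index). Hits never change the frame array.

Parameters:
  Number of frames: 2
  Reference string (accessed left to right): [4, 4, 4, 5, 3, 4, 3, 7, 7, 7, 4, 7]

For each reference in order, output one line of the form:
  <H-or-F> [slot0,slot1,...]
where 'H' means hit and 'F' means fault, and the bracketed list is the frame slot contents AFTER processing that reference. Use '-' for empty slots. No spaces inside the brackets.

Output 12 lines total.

F [4,-]
H [4,-]
H [4,-]
F [4,5]
F [4,3]
H [4,3]
H [4,3]
F [4,7]
H [4,7]
H [4,7]
H [4,7]
H [4,7]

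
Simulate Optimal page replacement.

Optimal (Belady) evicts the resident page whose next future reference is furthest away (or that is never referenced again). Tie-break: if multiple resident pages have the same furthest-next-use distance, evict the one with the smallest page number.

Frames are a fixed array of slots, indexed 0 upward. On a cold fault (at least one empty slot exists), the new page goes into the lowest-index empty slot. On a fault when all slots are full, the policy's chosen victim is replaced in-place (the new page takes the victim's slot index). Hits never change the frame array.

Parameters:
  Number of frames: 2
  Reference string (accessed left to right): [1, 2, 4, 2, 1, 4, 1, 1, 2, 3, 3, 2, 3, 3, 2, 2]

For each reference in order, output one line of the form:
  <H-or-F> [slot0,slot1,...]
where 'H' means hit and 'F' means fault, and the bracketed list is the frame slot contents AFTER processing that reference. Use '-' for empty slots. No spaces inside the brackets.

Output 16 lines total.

F [1,-]
F [1,2]
F [4,2]
H [4,2]
F [4,1]
H [4,1]
H [4,1]
H [4,1]
F [4,2]
F [3,2]
H [3,2]
H [3,2]
H [3,2]
H [3,2]
H [3,2]
H [3,2]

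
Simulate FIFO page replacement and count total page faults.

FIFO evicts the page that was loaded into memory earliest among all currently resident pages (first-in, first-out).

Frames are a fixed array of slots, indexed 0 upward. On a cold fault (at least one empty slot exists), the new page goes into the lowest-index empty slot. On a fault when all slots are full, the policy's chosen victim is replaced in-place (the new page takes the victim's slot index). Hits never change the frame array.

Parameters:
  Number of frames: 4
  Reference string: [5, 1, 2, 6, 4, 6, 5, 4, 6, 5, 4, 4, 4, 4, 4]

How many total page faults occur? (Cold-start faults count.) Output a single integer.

Answer: 6

Derivation:
Step 0: ref 5 → FAULT, frames=[5,-,-,-]
Step 1: ref 1 → FAULT, frames=[5,1,-,-]
Step 2: ref 2 → FAULT, frames=[5,1,2,-]
Step 3: ref 6 → FAULT, frames=[5,1,2,6]
Step 4: ref 4 → FAULT (evict 5), frames=[4,1,2,6]
Step 5: ref 6 → HIT, frames=[4,1,2,6]
Step 6: ref 5 → FAULT (evict 1), frames=[4,5,2,6]
Step 7: ref 4 → HIT, frames=[4,5,2,6]
Step 8: ref 6 → HIT, frames=[4,5,2,6]
Step 9: ref 5 → HIT, frames=[4,5,2,6]
Step 10: ref 4 → HIT, frames=[4,5,2,6]
Step 11: ref 4 → HIT, frames=[4,5,2,6]
Step 12: ref 4 → HIT, frames=[4,5,2,6]
Step 13: ref 4 → HIT, frames=[4,5,2,6]
Step 14: ref 4 → HIT, frames=[4,5,2,6]
Total faults: 6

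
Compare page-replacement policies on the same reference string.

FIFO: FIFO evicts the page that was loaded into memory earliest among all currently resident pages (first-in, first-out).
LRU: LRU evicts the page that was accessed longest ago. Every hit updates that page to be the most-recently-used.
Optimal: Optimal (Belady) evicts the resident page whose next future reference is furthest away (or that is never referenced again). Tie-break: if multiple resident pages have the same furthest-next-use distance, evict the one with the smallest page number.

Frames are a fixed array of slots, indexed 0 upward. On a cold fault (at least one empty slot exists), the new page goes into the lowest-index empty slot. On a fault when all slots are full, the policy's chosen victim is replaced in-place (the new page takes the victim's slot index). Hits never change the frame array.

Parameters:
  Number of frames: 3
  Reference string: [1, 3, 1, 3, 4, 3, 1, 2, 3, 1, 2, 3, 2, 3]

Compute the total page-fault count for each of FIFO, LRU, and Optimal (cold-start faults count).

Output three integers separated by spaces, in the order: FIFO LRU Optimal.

--- FIFO ---
  step 0: ref 1 -> FAULT, frames=[1,-,-] (faults so far: 1)
  step 1: ref 3 -> FAULT, frames=[1,3,-] (faults so far: 2)
  step 2: ref 1 -> HIT, frames=[1,3,-] (faults so far: 2)
  step 3: ref 3 -> HIT, frames=[1,3,-] (faults so far: 2)
  step 4: ref 4 -> FAULT, frames=[1,3,4] (faults so far: 3)
  step 5: ref 3 -> HIT, frames=[1,3,4] (faults so far: 3)
  step 6: ref 1 -> HIT, frames=[1,3,4] (faults so far: 3)
  step 7: ref 2 -> FAULT, evict 1, frames=[2,3,4] (faults so far: 4)
  step 8: ref 3 -> HIT, frames=[2,3,4] (faults so far: 4)
  step 9: ref 1 -> FAULT, evict 3, frames=[2,1,4] (faults so far: 5)
  step 10: ref 2 -> HIT, frames=[2,1,4] (faults so far: 5)
  step 11: ref 3 -> FAULT, evict 4, frames=[2,1,3] (faults so far: 6)
  step 12: ref 2 -> HIT, frames=[2,1,3] (faults so far: 6)
  step 13: ref 3 -> HIT, frames=[2,1,3] (faults so far: 6)
  FIFO total faults: 6
--- LRU ---
  step 0: ref 1 -> FAULT, frames=[1,-,-] (faults so far: 1)
  step 1: ref 3 -> FAULT, frames=[1,3,-] (faults so far: 2)
  step 2: ref 1 -> HIT, frames=[1,3,-] (faults so far: 2)
  step 3: ref 3 -> HIT, frames=[1,3,-] (faults so far: 2)
  step 4: ref 4 -> FAULT, frames=[1,3,4] (faults so far: 3)
  step 5: ref 3 -> HIT, frames=[1,3,4] (faults so far: 3)
  step 6: ref 1 -> HIT, frames=[1,3,4] (faults so far: 3)
  step 7: ref 2 -> FAULT, evict 4, frames=[1,3,2] (faults so far: 4)
  step 8: ref 3 -> HIT, frames=[1,3,2] (faults so far: 4)
  step 9: ref 1 -> HIT, frames=[1,3,2] (faults so far: 4)
  step 10: ref 2 -> HIT, frames=[1,3,2] (faults so far: 4)
  step 11: ref 3 -> HIT, frames=[1,3,2] (faults so far: 4)
  step 12: ref 2 -> HIT, frames=[1,3,2] (faults so far: 4)
  step 13: ref 3 -> HIT, frames=[1,3,2] (faults so far: 4)
  LRU total faults: 4
--- Optimal ---
  step 0: ref 1 -> FAULT, frames=[1,-,-] (faults so far: 1)
  step 1: ref 3 -> FAULT, frames=[1,3,-] (faults so far: 2)
  step 2: ref 1 -> HIT, frames=[1,3,-] (faults so far: 2)
  step 3: ref 3 -> HIT, frames=[1,3,-] (faults so far: 2)
  step 4: ref 4 -> FAULT, frames=[1,3,4] (faults so far: 3)
  step 5: ref 3 -> HIT, frames=[1,3,4] (faults so far: 3)
  step 6: ref 1 -> HIT, frames=[1,3,4] (faults so far: 3)
  step 7: ref 2 -> FAULT, evict 4, frames=[1,3,2] (faults so far: 4)
  step 8: ref 3 -> HIT, frames=[1,3,2] (faults so far: 4)
  step 9: ref 1 -> HIT, frames=[1,3,2] (faults so far: 4)
  step 10: ref 2 -> HIT, frames=[1,3,2] (faults so far: 4)
  step 11: ref 3 -> HIT, frames=[1,3,2] (faults so far: 4)
  step 12: ref 2 -> HIT, frames=[1,3,2] (faults so far: 4)
  step 13: ref 3 -> HIT, frames=[1,3,2] (faults so far: 4)
  Optimal total faults: 4

Answer: 6 4 4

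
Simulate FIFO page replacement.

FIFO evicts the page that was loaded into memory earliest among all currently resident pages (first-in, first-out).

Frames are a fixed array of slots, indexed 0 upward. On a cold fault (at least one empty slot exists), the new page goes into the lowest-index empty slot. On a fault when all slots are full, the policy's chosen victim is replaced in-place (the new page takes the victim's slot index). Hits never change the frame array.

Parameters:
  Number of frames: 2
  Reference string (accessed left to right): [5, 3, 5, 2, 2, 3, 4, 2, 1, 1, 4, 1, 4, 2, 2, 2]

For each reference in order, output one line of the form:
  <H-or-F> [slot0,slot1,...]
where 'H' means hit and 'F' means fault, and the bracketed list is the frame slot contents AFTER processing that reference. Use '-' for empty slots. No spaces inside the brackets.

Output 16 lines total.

F [5,-]
F [5,3]
H [5,3]
F [2,3]
H [2,3]
H [2,3]
F [2,4]
H [2,4]
F [1,4]
H [1,4]
H [1,4]
H [1,4]
H [1,4]
F [1,2]
H [1,2]
H [1,2]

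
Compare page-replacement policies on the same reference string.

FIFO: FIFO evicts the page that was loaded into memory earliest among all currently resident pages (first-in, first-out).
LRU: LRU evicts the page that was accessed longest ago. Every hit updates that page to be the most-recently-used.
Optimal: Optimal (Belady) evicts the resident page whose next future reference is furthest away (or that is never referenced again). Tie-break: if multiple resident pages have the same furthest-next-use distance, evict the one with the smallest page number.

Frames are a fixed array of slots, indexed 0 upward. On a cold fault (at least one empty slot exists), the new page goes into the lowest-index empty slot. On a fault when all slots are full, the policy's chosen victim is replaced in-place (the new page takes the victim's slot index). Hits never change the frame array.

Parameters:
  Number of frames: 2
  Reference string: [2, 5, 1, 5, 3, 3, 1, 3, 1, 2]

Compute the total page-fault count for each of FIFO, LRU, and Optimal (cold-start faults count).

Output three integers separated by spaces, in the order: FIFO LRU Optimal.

--- FIFO ---
  step 0: ref 2 -> FAULT, frames=[2,-] (faults so far: 1)
  step 1: ref 5 -> FAULT, frames=[2,5] (faults so far: 2)
  step 2: ref 1 -> FAULT, evict 2, frames=[1,5] (faults so far: 3)
  step 3: ref 5 -> HIT, frames=[1,5] (faults so far: 3)
  step 4: ref 3 -> FAULT, evict 5, frames=[1,3] (faults so far: 4)
  step 5: ref 3 -> HIT, frames=[1,3] (faults so far: 4)
  step 6: ref 1 -> HIT, frames=[1,3] (faults so far: 4)
  step 7: ref 3 -> HIT, frames=[1,3] (faults so far: 4)
  step 8: ref 1 -> HIT, frames=[1,3] (faults so far: 4)
  step 9: ref 2 -> FAULT, evict 1, frames=[2,3] (faults so far: 5)
  FIFO total faults: 5
--- LRU ---
  step 0: ref 2 -> FAULT, frames=[2,-] (faults so far: 1)
  step 1: ref 5 -> FAULT, frames=[2,5] (faults so far: 2)
  step 2: ref 1 -> FAULT, evict 2, frames=[1,5] (faults so far: 3)
  step 3: ref 5 -> HIT, frames=[1,5] (faults so far: 3)
  step 4: ref 3 -> FAULT, evict 1, frames=[3,5] (faults so far: 4)
  step 5: ref 3 -> HIT, frames=[3,5] (faults so far: 4)
  step 6: ref 1 -> FAULT, evict 5, frames=[3,1] (faults so far: 5)
  step 7: ref 3 -> HIT, frames=[3,1] (faults so far: 5)
  step 8: ref 1 -> HIT, frames=[3,1] (faults so far: 5)
  step 9: ref 2 -> FAULT, evict 3, frames=[2,1] (faults so far: 6)
  LRU total faults: 6
--- Optimal ---
  step 0: ref 2 -> FAULT, frames=[2,-] (faults so far: 1)
  step 1: ref 5 -> FAULT, frames=[2,5] (faults so far: 2)
  step 2: ref 1 -> FAULT, evict 2, frames=[1,5] (faults so far: 3)
  step 3: ref 5 -> HIT, frames=[1,5] (faults so far: 3)
  step 4: ref 3 -> FAULT, evict 5, frames=[1,3] (faults so far: 4)
  step 5: ref 3 -> HIT, frames=[1,3] (faults so far: 4)
  step 6: ref 1 -> HIT, frames=[1,3] (faults so far: 4)
  step 7: ref 3 -> HIT, frames=[1,3] (faults so far: 4)
  step 8: ref 1 -> HIT, frames=[1,3] (faults so far: 4)
  step 9: ref 2 -> FAULT, evict 1, frames=[2,3] (faults so far: 5)
  Optimal total faults: 5

Answer: 5 6 5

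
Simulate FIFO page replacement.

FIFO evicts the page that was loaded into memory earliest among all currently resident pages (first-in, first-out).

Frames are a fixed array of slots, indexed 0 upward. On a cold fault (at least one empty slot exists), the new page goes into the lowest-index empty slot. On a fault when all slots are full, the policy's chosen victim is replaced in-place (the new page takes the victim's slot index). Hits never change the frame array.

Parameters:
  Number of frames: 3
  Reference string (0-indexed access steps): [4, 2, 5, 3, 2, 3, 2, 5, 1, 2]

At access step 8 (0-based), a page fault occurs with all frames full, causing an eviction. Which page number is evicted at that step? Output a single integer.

Step 0: ref 4 -> FAULT, frames=[4,-,-]
Step 1: ref 2 -> FAULT, frames=[4,2,-]
Step 2: ref 5 -> FAULT, frames=[4,2,5]
Step 3: ref 3 -> FAULT, evict 4, frames=[3,2,5]
Step 4: ref 2 -> HIT, frames=[3,2,5]
Step 5: ref 3 -> HIT, frames=[3,2,5]
Step 6: ref 2 -> HIT, frames=[3,2,5]
Step 7: ref 5 -> HIT, frames=[3,2,5]
Step 8: ref 1 -> FAULT, evict 2, frames=[3,1,5]
At step 8: evicted page 2

Answer: 2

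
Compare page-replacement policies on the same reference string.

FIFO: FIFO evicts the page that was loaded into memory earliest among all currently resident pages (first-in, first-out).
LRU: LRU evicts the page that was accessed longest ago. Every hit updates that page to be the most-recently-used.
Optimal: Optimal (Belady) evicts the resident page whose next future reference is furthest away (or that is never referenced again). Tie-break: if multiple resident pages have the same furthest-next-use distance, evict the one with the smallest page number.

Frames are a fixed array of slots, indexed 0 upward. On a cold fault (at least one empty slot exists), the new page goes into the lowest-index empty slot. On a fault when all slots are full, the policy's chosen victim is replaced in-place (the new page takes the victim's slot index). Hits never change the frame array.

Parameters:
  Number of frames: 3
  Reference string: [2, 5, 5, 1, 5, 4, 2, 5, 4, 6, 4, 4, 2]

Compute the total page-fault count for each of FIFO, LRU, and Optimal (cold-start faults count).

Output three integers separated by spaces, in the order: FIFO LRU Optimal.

Answer: 9 7 5

Derivation:
--- FIFO ---
  step 0: ref 2 -> FAULT, frames=[2,-,-] (faults so far: 1)
  step 1: ref 5 -> FAULT, frames=[2,5,-] (faults so far: 2)
  step 2: ref 5 -> HIT, frames=[2,5,-] (faults so far: 2)
  step 3: ref 1 -> FAULT, frames=[2,5,1] (faults so far: 3)
  step 4: ref 5 -> HIT, frames=[2,5,1] (faults so far: 3)
  step 5: ref 4 -> FAULT, evict 2, frames=[4,5,1] (faults so far: 4)
  step 6: ref 2 -> FAULT, evict 5, frames=[4,2,1] (faults so far: 5)
  step 7: ref 5 -> FAULT, evict 1, frames=[4,2,5] (faults so far: 6)
  step 8: ref 4 -> HIT, frames=[4,2,5] (faults so far: 6)
  step 9: ref 6 -> FAULT, evict 4, frames=[6,2,5] (faults so far: 7)
  step 10: ref 4 -> FAULT, evict 2, frames=[6,4,5] (faults so far: 8)
  step 11: ref 4 -> HIT, frames=[6,4,5] (faults so far: 8)
  step 12: ref 2 -> FAULT, evict 5, frames=[6,4,2] (faults so far: 9)
  FIFO total faults: 9
--- LRU ---
  step 0: ref 2 -> FAULT, frames=[2,-,-] (faults so far: 1)
  step 1: ref 5 -> FAULT, frames=[2,5,-] (faults so far: 2)
  step 2: ref 5 -> HIT, frames=[2,5,-] (faults so far: 2)
  step 3: ref 1 -> FAULT, frames=[2,5,1] (faults so far: 3)
  step 4: ref 5 -> HIT, frames=[2,5,1] (faults so far: 3)
  step 5: ref 4 -> FAULT, evict 2, frames=[4,5,1] (faults so far: 4)
  step 6: ref 2 -> FAULT, evict 1, frames=[4,5,2] (faults so far: 5)
  step 7: ref 5 -> HIT, frames=[4,5,2] (faults so far: 5)
  step 8: ref 4 -> HIT, frames=[4,5,2] (faults so far: 5)
  step 9: ref 6 -> FAULT, evict 2, frames=[4,5,6] (faults so far: 6)
  step 10: ref 4 -> HIT, frames=[4,5,6] (faults so far: 6)
  step 11: ref 4 -> HIT, frames=[4,5,6] (faults so far: 6)
  step 12: ref 2 -> FAULT, evict 5, frames=[4,2,6] (faults so far: 7)
  LRU total faults: 7
--- Optimal ---
  step 0: ref 2 -> FAULT, frames=[2,-,-] (faults so far: 1)
  step 1: ref 5 -> FAULT, frames=[2,5,-] (faults so far: 2)
  step 2: ref 5 -> HIT, frames=[2,5,-] (faults so far: 2)
  step 3: ref 1 -> FAULT, frames=[2,5,1] (faults so far: 3)
  step 4: ref 5 -> HIT, frames=[2,5,1] (faults so far: 3)
  step 5: ref 4 -> FAULT, evict 1, frames=[2,5,4] (faults so far: 4)
  step 6: ref 2 -> HIT, frames=[2,5,4] (faults so far: 4)
  step 7: ref 5 -> HIT, frames=[2,5,4] (faults so far: 4)
  step 8: ref 4 -> HIT, frames=[2,5,4] (faults so far: 4)
  step 9: ref 6 -> FAULT, evict 5, frames=[2,6,4] (faults so far: 5)
  step 10: ref 4 -> HIT, frames=[2,6,4] (faults so far: 5)
  step 11: ref 4 -> HIT, frames=[2,6,4] (faults so far: 5)
  step 12: ref 2 -> HIT, frames=[2,6,4] (faults so far: 5)
  Optimal total faults: 5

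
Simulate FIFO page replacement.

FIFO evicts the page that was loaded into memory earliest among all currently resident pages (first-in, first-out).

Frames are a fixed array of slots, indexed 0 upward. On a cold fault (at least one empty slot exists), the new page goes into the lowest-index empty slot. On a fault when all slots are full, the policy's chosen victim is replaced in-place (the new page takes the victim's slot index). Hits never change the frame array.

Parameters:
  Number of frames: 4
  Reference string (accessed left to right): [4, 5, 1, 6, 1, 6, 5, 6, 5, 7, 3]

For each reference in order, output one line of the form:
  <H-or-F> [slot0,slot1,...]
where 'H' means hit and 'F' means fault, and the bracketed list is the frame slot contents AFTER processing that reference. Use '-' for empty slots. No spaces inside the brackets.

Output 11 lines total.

F [4,-,-,-]
F [4,5,-,-]
F [4,5,1,-]
F [4,5,1,6]
H [4,5,1,6]
H [4,5,1,6]
H [4,5,1,6]
H [4,5,1,6]
H [4,5,1,6]
F [7,5,1,6]
F [7,3,1,6]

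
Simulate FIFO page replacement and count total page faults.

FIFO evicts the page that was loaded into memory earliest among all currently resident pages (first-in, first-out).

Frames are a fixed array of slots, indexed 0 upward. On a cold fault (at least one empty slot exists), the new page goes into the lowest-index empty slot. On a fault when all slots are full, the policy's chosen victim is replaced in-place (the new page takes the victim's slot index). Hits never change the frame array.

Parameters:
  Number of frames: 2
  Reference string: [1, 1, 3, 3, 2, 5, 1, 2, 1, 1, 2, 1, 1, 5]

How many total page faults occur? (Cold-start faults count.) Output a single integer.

Answer: 7

Derivation:
Step 0: ref 1 → FAULT, frames=[1,-]
Step 1: ref 1 → HIT, frames=[1,-]
Step 2: ref 3 → FAULT, frames=[1,3]
Step 3: ref 3 → HIT, frames=[1,3]
Step 4: ref 2 → FAULT (evict 1), frames=[2,3]
Step 5: ref 5 → FAULT (evict 3), frames=[2,5]
Step 6: ref 1 → FAULT (evict 2), frames=[1,5]
Step 7: ref 2 → FAULT (evict 5), frames=[1,2]
Step 8: ref 1 → HIT, frames=[1,2]
Step 9: ref 1 → HIT, frames=[1,2]
Step 10: ref 2 → HIT, frames=[1,2]
Step 11: ref 1 → HIT, frames=[1,2]
Step 12: ref 1 → HIT, frames=[1,2]
Step 13: ref 5 → FAULT (evict 1), frames=[5,2]
Total faults: 7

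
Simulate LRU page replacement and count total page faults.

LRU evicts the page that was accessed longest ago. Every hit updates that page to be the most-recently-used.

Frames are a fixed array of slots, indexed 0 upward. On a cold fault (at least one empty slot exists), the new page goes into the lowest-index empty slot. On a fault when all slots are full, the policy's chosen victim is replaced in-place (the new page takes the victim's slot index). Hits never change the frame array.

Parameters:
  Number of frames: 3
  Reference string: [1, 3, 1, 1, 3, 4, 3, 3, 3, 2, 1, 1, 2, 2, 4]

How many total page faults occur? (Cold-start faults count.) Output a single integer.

Answer: 6

Derivation:
Step 0: ref 1 → FAULT, frames=[1,-,-]
Step 1: ref 3 → FAULT, frames=[1,3,-]
Step 2: ref 1 → HIT, frames=[1,3,-]
Step 3: ref 1 → HIT, frames=[1,3,-]
Step 4: ref 3 → HIT, frames=[1,3,-]
Step 5: ref 4 → FAULT, frames=[1,3,4]
Step 6: ref 3 → HIT, frames=[1,3,4]
Step 7: ref 3 → HIT, frames=[1,3,4]
Step 8: ref 3 → HIT, frames=[1,3,4]
Step 9: ref 2 → FAULT (evict 1), frames=[2,3,4]
Step 10: ref 1 → FAULT (evict 4), frames=[2,3,1]
Step 11: ref 1 → HIT, frames=[2,3,1]
Step 12: ref 2 → HIT, frames=[2,3,1]
Step 13: ref 2 → HIT, frames=[2,3,1]
Step 14: ref 4 → FAULT (evict 3), frames=[2,4,1]
Total faults: 6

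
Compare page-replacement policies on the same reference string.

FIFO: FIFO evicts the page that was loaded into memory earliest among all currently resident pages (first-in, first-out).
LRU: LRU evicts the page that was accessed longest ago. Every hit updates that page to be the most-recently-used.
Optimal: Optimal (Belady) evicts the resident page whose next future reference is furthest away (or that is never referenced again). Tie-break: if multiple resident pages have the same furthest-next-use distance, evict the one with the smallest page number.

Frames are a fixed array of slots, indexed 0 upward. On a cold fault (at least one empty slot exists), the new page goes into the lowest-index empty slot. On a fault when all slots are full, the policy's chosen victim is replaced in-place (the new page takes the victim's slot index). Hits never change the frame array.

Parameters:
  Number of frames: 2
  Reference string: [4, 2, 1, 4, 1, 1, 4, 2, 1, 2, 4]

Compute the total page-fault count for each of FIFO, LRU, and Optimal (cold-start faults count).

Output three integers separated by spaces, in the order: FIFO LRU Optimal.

Answer: 7 7 5

Derivation:
--- FIFO ---
  step 0: ref 4 -> FAULT, frames=[4,-] (faults so far: 1)
  step 1: ref 2 -> FAULT, frames=[4,2] (faults so far: 2)
  step 2: ref 1 -> FAULT, evict 4, frames=[1,2] (faults so far: 3)
  step 3: ref 4 -> FAULT, evict 2, frames=[1,4] (faults so far: 4)
  step 4: ref 1 -> HIT, frames=[1,4] (faults so far: 4)
  step 5: ref 1 -> HIT, frames=[1,4] (faults so far: 4)
  step 6: ref 4 -> HIT, frames=[1,4] (faults so far: 4)
  step 7: ref 2 -> FAULT, evict 1, frames=[2,4] (faults so far: 5)
  step 8: ref 1 -> FAULT, evict 4, frames=[2,1] (faults so far: 6)
  step 9: ref 2 -> HIT, frames=[2,1] (faults so far: 6)
  step 10: ref 4 -> FAULT, evict 2, frames=[4,1] (faults so far: 7)
  FIFO total faults: 7
--- LRU ---
  step 0: ref 4 -> FAULT, frames=[4,-] (faults so far: 1)
  step 1: ref 2 -> FAULT, frames=[4,2] (faults so far: 2)
  step 2: ref 1 -> FAULT, evict 4, frames=[1,2] (faults so far: 3)
  step 3: ref 4 -> FAULT, evict 2, frames=[1,4] (faults so far: 4)
  step 4: ref 1 -> HIT, frames=[1,4] (faults so far: 4)
  step 5: ref 1 -> HIT, frames=[1,4] (faults so far: 4)
  step 6: ref 4 -> HIT, frames=[1,4] (faults so far: 4)
  step 7: ref 2 -> FAULT, evict 1, frames=[2,4] (faults so far: 5)
  step 8: ref 1 -> FAULT, evict 4, frames=[2,1] (faults so far: 6)
  step 9: ref 2 -> HIT, frames=[2,1] (faults so far: 6)
  step 10: ref 4 -> FAULT, evict 1, frames=[2,4] (faults so far: 7)
  LRU total faults: 7
--- Optimal ---
  step 0: ref 4 -> FAULT, frames=[4,-] (faults so far: 1)
  step 1: ref 2 -> FAULT, frames=[4,2] (faults so far: 2)
  step 2: ref 1 -> FAULT, evict 2, frames=[4,1] (faults so far: 3)
  step 3: ref 4 -> HIT, frames=[4,1] (faults so far: 3)
  step 4: ref 1 -> HIT, frames=[4,1] (faults so far: 3)
  step 5: ref 1 -> HIT, frames=[4,1] (faults so far: 3)
  step 6: ref 4 -> HIT, frames=[4,1] (faults so far: 3)
  step 7: ref 2 -> FAULT, evict 4, frames=[2,1] (faults so far: 4)
  step 8: ref 1 -> HIT, frames=[2,1] (faults so far: 4)
  step 9: ref 2 -> HIT, frames=[2,1] (faults so far: 4)
  step 10: ref 4 -> FAULT, evict 1, frames=[2,4] (faults so far: 5)
  Optimal total faults: 5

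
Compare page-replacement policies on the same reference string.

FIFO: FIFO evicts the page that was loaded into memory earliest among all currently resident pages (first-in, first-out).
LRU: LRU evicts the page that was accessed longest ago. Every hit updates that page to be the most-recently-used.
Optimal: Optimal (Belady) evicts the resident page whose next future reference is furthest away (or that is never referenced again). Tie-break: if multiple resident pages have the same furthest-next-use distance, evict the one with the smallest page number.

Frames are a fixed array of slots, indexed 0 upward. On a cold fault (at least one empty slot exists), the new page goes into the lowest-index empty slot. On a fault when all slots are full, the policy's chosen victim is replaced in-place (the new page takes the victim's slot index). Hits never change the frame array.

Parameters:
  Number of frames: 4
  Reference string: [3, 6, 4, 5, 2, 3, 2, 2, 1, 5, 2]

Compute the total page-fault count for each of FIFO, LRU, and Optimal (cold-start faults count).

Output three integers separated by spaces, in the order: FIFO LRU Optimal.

Answer: 7 7 6

Derivation:
--- FIFO ---
  step 0: ref 3 -> FAULT, frames=[3,-,-,-] (faults so far: 1)
  step 1: ref 6 -> FAULT, frames=[3,6,-,-] (faults so far: 2)
  step 2: ref 4 -> FAULT, frames=[3,6,4,-] (faults so far: 3)
  step 3: ref 5 -> FAULT, frames=[3,6,4,5] (faults so far: 4)
  step 4: ref 2 -> FAULT, evict 3, frames=[2,6,4,5] (faults so far: 5)
  step 5: ref 3 -> FAULT, evict 6, frames=[2,3,4,5] (faults so far: 6)
  step 6: ref 2 -> HIT, frames=[2,3,4,5] (faults so far: 6)
  step 7: ref 2 -> HIT, frames=[2,3,4,5] (faults so far: 6)
  step 8: ref 1 -> FAULT, evict 4, frames=[2,3,1,5] (faults so far: 7)
  step 9: ref 5 -> HIT, frames=[2,3,1,5] (faults so far: 7)
  step 10: ref 2 -> HIT, frames=[2,3,1,5] (faults so far: 7)
  FIFO total faults: 7
--- LRU ---
  step 0: ref 3 -> FAULT, frames=[3,-,-,-] (faults so far: 1)
  step 1: ref 6 -> FAULT, frames=[3,6,-,-] (faults so far: 2)
  step 2: ref 4 -> FAULT, frames=[3,6,4,-] (faults so far: 3)
  step 3: ref 5 -> FAULT, frames=[3,6,4,5] (faults so far: 4)
  step 4: ref 2 -> FAULT, evict 3, frames=[2,6,4,5] (faults so far: 5)
  step 5: ref 3 -> FAULT, evict 6, frames=[2,3,4,5] (faults so far: 6)
  step 6: ref 2 -> HIT, frames=[2,3,4,5] (faults so far: 6)
  step 7: ref 2 -> HIT, frames=[2,3,4,5] (faults so far: 6)
  step 8: ref 1 -> FAULT, evict 4, frames=[2,3,1,5] (faults so far: 7)
  step 9: ref 5 -> HIT, frames=[2,3,1,5] (faults so far: 7)
  step 10: ref 2 -> HIT, frames=[2,3,1,5] (faults so far: 7)
  LRU total faults: 7
--- Optimal ---
  step 0: ref 3 -> FAULT, frames=[3,-,-,-] (faults so far: 1)
  step 1: ref 6 -> FAULT, frames=[3,6,-,-] (faults so far: 2)
  step 2: ref 4 -> FAULT, frames=[3,6,4,-] (faults so far: 3)
  step 3: ref 5 -> FAULT, frames=[3,6,4,5] (faults so far: 4)
  step 4: ref 2 -> FAULT, evict 4, frames=[3,6,2,5] (faults so far: 5)
  step 5: ref 3 -> HIT, frames=[3,6,2,5] (faults so far: 5)
  step 6: ref 2 -> HIT, frames=[3,6,2,5] (faults so far: 5)
  step 7: ref 2 -> HIT, frames=[3,6,2,5] (faults so far: 5)
  step 8: ref 1 -> FAULT, evict 3, frames=[1,6,2,5] (faults so far: 6)
  step 9: ref 5 -> HIT, frames=[1,6,2,5] (faults so far: 6)
  step 10: ref 2 -> HIT, frames=[1,6,2,5] (faults so far: 6)
  Optimal total faults: 6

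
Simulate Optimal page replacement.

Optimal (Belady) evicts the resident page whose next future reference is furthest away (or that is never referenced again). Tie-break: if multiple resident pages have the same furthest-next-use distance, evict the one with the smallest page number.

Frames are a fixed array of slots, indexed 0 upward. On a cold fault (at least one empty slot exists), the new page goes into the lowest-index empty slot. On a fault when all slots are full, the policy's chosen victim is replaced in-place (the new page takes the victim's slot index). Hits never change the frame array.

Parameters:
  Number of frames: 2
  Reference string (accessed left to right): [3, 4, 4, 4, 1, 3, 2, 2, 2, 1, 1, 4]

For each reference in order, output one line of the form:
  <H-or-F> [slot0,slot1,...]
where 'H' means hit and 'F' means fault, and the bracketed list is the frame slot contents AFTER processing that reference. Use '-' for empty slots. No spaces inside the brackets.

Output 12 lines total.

F [3,-]
F [3,4]
H [3,4]
H [3,4]
F [3,1]
H [3,1]
F [2,1]
H [2,1]
H [2,1]
H [2,1]
H [2,1]
F [2,4]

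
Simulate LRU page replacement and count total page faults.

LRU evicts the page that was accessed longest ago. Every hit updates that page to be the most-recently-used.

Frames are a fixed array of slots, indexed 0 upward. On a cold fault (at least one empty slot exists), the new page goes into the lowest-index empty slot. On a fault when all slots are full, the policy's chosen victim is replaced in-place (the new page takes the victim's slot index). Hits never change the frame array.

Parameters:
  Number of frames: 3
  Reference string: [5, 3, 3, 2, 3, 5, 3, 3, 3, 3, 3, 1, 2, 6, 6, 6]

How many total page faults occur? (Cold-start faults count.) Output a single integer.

Step 0: ref 5 → FAULT, frames=[5,-,-]
Step 1: ref 3 → FAULT, frames=[5,3,-]
Step 2: ref 3 → HIT, frames=[5,3,-]
Step 3: ref 2 → FAULT, frames=[5,3,2]
Step 4: ref 3 → HIT, frames=[5,3,2]
Step 5: ref 5 → HIT, frames=[5,3,2]
Step 6: ref 3 → HIT, frames=[5,3,2]
Step 7: ref 3 → HIT, frames=[5,3,2]
Step 8: ref 3 → HIT, frames=[5,3,2]
Step 9: ref 3 → HIT, frames=[5,3,2]
Step 10: ref 3 → HIT, frames=[5,3,2]
Step 11: ref 1 → FAULT (evict 2), frames=[5,3,1]
Step 12: ref 2 → FAULT (evict 5), frames=[2,3,1]
Step 13: ref 6 → FAULT (evict 3), frames=[2,6,1]
Step 14: ref 6 → HIT, frames=[2,6,1]
Step 15: ref 6 → HIT, frames=[2,6,1]
Total faults: 6

Answer: 6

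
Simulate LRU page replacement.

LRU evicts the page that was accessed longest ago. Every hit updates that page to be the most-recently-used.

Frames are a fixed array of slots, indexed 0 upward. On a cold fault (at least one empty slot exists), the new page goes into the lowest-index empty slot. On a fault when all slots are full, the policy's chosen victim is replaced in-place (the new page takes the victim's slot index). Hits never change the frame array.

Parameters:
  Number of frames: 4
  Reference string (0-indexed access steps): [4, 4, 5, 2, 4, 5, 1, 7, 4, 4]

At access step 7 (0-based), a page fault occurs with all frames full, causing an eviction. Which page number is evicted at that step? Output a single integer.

Step 0: ref 4 -> FAULT, frames=[4,-,-,-]
Step 1: ref 4 -> HIT, frames=[4,-,-,-]
Step 2: ref 5 -> FAULT, frames=[4,5,-,-]
Step 3: ref 2 -> FAULT, frames=[4,5,2,-]
Step 4: ref 4 -> HIT, frames=[4,5,2,-]
Step 5: ref 5 -> HIT, frames=[4,5,2,-]
Step 6: ref 1 -> FAULT, frames=[4,5,2,1]
Step 7: ref 7 -> FAULT, evict 2, frames=[4,5,7,1]
At step 7: evicted page 2

Answer: 2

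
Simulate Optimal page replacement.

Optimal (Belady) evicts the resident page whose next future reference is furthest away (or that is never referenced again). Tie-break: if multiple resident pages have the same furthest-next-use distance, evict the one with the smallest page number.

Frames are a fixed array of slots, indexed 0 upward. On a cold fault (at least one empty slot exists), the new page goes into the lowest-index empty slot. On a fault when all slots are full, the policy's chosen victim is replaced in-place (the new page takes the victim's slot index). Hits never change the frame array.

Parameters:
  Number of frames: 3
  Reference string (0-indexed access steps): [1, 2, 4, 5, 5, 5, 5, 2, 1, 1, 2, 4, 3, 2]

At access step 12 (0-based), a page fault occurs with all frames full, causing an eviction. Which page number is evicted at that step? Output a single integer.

Step 0: ref 1 -> FAULT, frames=[1,-,-]
Step 1: ref 2 -> FAULT, frames=[1,2,-]
Step 2: ref 4 -> FAULT, frames=[1,2,4]
Step 3: ref 5 -> FAULT, evict 4, frames=[1,2,5]
Step 4: ref 5 -> HIT, frames=[1,2,5]
Step 5: ref 5 -> HIT, frames=[1,2,5]
Step 6: ref 5 -> HIT, frames=[1,2,5]
Step 7: ref 2 -> HIT, frames=[1,2,5]
Step 8: ref 1 -> HIT, frames=[1,2,5]
Step 9: ref 1 -> HIT, frames=[1,2,5]
Step 10: ref 2 -> HIT, frames=[1,2,5]
Step 11: ref 4 -> FAULT, evict 1, frames=[4,2,5]
Step 12: ref 3 -> FAULT, evict 4, frames=[3,2,5]
At step 12: evicted page 4

Answer: 4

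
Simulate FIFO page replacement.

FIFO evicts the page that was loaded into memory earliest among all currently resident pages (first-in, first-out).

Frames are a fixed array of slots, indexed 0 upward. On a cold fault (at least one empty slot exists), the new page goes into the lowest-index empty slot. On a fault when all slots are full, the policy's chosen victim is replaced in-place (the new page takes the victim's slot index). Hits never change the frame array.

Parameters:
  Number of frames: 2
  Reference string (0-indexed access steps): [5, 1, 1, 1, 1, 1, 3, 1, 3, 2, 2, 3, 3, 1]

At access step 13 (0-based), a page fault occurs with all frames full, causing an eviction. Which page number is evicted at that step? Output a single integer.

Step 0: ref 5 -> FAULT, frames=[5,-]
Step 1: ref 1 -> FAULT, frames=[5,1]
Step 2: ref 1 -> HIT, frames=[5,1]
Step 3: ref 1 -> HIT, frames=[5,1]
Step 4: ref 1 -> HIT, frames=[5,1]
Step 5: ref 1 -> HIT, frames=[5,1]
Step 6: ref 3 -> FAULT, evict 5, frames=[3,1]
Step 7: ref 1 -> HIT, frames=[3,1]
Step 8: ref 3 -> HIT, frames=[3,1]
Step 9: ref 2 -> FAULT, evict 1, frames=[3,2]
Step 10: ref 2 -> HIT, frames=[3,2]
Step 11: ref 3 -> HIT, frames=[3,2]
Step 12: ref 3 -> HIT, frames=[3,2]
Step 13: ref 1 -> FAULT, evict 3, frames=[1,2]
At step 13: evicted page 3

Answer: 3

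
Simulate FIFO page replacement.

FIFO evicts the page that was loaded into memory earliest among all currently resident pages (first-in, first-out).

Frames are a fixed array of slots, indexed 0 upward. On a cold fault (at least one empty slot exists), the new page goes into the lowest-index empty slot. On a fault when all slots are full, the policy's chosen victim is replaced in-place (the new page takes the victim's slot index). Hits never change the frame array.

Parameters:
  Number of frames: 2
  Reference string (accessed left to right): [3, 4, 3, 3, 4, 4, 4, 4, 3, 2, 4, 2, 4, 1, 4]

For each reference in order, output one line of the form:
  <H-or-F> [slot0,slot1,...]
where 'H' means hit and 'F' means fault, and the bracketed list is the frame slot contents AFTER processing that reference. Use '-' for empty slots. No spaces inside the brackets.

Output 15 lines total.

F [3,-]
F [3,4]
H [3,4]
H [3,4]
H [3,4]
H [3,4]
H [3,4]
H [3,4]
H [3,4]
F [2,4]
H [2,4]
H [2,4]
H [2,4]
F [2,1]
F [4,1]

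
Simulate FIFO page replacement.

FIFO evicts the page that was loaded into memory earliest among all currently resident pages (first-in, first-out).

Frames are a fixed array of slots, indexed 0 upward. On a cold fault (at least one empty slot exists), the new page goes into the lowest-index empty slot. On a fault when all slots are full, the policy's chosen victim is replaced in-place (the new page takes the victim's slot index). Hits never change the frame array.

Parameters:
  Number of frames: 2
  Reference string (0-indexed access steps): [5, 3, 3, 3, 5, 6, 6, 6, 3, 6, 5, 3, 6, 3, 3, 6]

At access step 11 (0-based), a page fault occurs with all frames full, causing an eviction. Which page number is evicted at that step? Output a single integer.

Answer: 6

Derivation:
Step 0: ref 5 -> FAULT, frames=[5,-]
Step 1: ref 3 -> FAULT, frames=[5,3]
Step 2: ref 3 -> HIT, frames=[5,3]
Step 3: ref 3 -> HIT, frames=[5,3]
Step 4: ref 5 -> HIT, frames=[5,3]
Step 5: ref 6 -> FAULT, evict 5, frames=[6,3]
Step 6: ref 6 -> HIT, frames=[6,3]
Step 7: ref 6 -> HIT, frames=[6,3]
Step 8: ref 3 -> HIT, frames=[6,3]
Step 9: ref 6 -> HIT, frames=[6,3]
Step 10: ref 5 -> FAULT, evict 3, frames=[6,5]
Step 11: ref 3 -> FAULT, evict 6, frames=[3,5]
At step 11: evicted page 6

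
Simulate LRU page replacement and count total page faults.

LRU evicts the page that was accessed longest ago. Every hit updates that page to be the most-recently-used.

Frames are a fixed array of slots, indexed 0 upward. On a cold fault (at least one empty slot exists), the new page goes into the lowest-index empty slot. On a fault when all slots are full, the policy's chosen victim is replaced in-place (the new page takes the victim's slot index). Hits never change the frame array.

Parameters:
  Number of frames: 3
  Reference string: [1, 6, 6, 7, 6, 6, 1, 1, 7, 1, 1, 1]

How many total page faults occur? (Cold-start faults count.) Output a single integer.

Answer: 3

Derivation:
Step 0: ref 1 → FAULT, frames=[1,-,-]
Step 1: ref 6 → FAULT, frames=[1,6,-]
Step 2: ref 6 → HIT, frames=[1,6,-]
Step 3: ref 7 → FAULT, frames=[1,6,7]
Step 4: ref 6 → HIT, frames=[1,6,7]
Step 5: ref 6 → HIT, frames=[1,6,7]
Step 6: ref 1 → HIT, frames=[1,6,7]
Step 7: ref 1 → HIT, frames=[1,6,7]
Step 8: ref 7 → HIT, frames=[1,6,7]
Step 9: ref 1 → HIT, frames=[1,6,7]
Step 10: ref 1 → HIT, frames=[1,6,7]
Step 11: ref 1 → HIT, frames=[1,6,7]
Total faults: 3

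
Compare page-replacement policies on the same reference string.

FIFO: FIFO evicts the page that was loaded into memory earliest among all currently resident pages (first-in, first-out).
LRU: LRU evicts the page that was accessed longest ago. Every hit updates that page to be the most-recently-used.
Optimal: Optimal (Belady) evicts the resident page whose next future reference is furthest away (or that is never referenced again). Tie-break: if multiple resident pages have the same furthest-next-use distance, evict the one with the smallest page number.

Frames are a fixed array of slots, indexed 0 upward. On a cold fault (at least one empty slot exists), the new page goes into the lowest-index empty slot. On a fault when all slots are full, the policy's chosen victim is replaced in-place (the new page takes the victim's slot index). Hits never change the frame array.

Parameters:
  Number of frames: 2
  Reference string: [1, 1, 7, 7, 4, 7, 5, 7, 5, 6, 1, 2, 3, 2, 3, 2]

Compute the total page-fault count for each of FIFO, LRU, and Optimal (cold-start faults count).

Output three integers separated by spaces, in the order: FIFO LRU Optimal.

--- FIFO ---
  step 0: ref 1 -> FAULT, frames=[1,-] (faults so far: 1)
  step 1: ref 1 -> HIT, frames=[1,-] (faults so far: 1)
  step 2: ref 7 -> FAULT, frames=[1,7] (faults so far: 2)
  step 3: ref 7 -> HIT, frames=[1,7] (faults so far: 2)
  step 4: ref 4 -> FAULT, evict 1, frames=[4,7] (faults so far: 3)
  step 5: ref 7 -> HIT, frames=[4,7] (faults so far: 3)
  step 6: ref 5 -> FAULT, evict 7, frames=[4,5] (faults so far: 4)
  step 7: ref 7 -> FAULT, evict 4, frames=[7,5] (faults so far: 5)
  step 8: ref 5 -> HIT, frames=[7,5] (faults so far: 5)
  step 9: ref 6 -> FAULT, evict 5, frames=[7,6] (faults so far: 6)
  step 10: ref 1 -> FAULT, evict 7, frames=[1,6] (faults so far: 7)
  step 11: ref 2 -> FAULT, evict 6, frames=[1,2] (faults so far: 8)
  step 12: ref 3 -> FAULT, evict 1, frames=[3,2] (faults so far: 9)
  step 13: ref 2 -> HIT, frames=[3,2] (faults so far: 9)
  step 14: ref 3 -> HIT, frames=[3,2] (faults so far: 9)
  step 15: ref 2 -> HIT, frames=[3,2] (faults so far: 9)
  FIFO total faults: 9
--- LRU ---
  step 0: ref 1 -> FAULT, frames=[1,-] (faults so far: 1)
  step 1: ref 1 -> HIT, frames=[1,-] (faults so far: 1)
  step 2: ref 7 -> FAULT, frames=[1,7] (faults so far: 2)
  step 3: ref 7 -> HIT, frames=[1,7] (faults so far: 2)
  step 4: ref 4 -> FAULT, evict 1, frames=[4,7] (faults so far: 3)
  step 5: ref 7 -> HIT, frames=[4,7] (faults so far: 3)
  step 6: ref 5 -> FAULT, evict 4, frames=[5,7] (faults so far: 4)
  step 7: ref 7 -> HIT, frames=[5,7] (faults so far: 4)
  step 8: ref 5 -> HIT, frames=[5,7] (faults so far: 4)
  step 9: ref 6 -> FAULT, evict 7, frames=[5,6] (faults so far: 5)
  step 10: ref 1 -> FAULT, evict 5, frames=[1,6] (faults so far: 6)
  step 11: ref 2 -> FAULT, evict 6, frames=[1,2] (faults so far: 7)
  step 12: ref 3 -> FAULT, evict 1, frames=[3,2] (faults so far: 8)
  step 13: ref 2 -> HIT, frames=[3,2] (faults so far: 8)
  step 14: ref 3 -> HIT, frames=[3,2] (faults so far: 8)
  step 15: ref 2 -> HIT, frames=[3,2] (faults so far: 8)
  LRU total faults: 8
--- Optimal ---
  step 0: ref 1 -> FAULT, frames=[1,-] (faults so far: 1)
  step 1: ref 1 -> HIT, frames=[1,-] (faults so far: 1)
  step 2: ref 7 -> FAULT, frames=[1,7] (faults so far: 2)
  step 3: ref 7 -> HIT, frames=[1,7] (faults so far: 2)
  step 4: ref 4 -> FAULT, evict 1, frames=[4,7] (faults so far: 3)
  step 5: ref 7 -> HIT, frames=[4,7] (faults so far: 3)
  step 6: ref 5 -> FAULT, evict 4, frames=[5,7] (faults so far: 4)
  step 7: ref 7 -> HIT, frames=[5,7] (faults so far: 4)
  step 8: ref 5 -> HIT, frames=[5,7] (faults so far: 4)
  step 9: ref 6 -> FAULT, evict 5, frames=[6,7] (faults so far: 5)
  step 10: ref 1 -> FAULT, evict 6, frames=[1,7] (faults so far: 6)
  step 11: ref 2 -> FAULT, evict 1, frames=[2,7] (faults so far: 7)
  step 12: ref 3 -> FAULT, evict 7, frames=[2,3] (faults so far: 8)
  step 13: ref 2 -> HIT, frames=[2,3] (faults so far: 8)
  step 14: ref 3 -> HIT, frames=[2,3] (faults so far: 8)
  step 15: ref 2 -> HIT, frames=[2,3] (faults so far: 8)
  Optimal total faults: 8

Answer: 9 8 8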